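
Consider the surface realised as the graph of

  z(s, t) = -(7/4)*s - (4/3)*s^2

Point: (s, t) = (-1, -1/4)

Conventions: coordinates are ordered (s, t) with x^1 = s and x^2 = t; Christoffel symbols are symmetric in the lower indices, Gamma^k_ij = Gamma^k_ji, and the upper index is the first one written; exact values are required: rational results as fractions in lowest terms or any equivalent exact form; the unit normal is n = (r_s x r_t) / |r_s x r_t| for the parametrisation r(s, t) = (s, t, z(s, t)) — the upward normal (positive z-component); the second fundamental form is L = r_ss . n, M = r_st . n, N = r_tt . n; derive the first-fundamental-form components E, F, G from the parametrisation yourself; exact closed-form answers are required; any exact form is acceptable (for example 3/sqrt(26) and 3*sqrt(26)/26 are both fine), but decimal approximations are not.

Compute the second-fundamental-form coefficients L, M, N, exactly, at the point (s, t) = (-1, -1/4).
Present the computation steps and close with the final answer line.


z_s = 11/12, z_t = 0, z_ss = -8/3, z_st = 0, z_tt = 0
E = 265/144, F = 0, G = 1; answer radicand W^2 = 265/144
unnormalised second-form numerators: l = -8/3, m = 0, n = 0; L = l/sqrt(265/144), and similarly M = m/sqrt(W^2), N = n/sqrt(W^2)

Answer: L = -32*sqrt(265)/265, M = 0, N = 0


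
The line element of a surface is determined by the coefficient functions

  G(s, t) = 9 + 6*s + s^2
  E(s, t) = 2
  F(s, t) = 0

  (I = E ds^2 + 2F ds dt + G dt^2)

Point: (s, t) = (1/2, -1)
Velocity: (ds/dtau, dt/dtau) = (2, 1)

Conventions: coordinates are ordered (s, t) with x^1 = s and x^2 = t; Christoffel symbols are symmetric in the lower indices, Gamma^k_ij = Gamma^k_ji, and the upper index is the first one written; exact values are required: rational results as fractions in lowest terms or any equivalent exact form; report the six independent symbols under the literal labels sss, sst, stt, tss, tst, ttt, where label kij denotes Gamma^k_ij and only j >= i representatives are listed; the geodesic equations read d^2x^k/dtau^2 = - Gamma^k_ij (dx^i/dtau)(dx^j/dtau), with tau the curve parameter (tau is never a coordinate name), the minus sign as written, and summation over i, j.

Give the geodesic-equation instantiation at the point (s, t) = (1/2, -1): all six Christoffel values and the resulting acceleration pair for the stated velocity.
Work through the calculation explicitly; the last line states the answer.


E = 2, F = 0, G = 49/4 at the point
E_s = 0, E_t = 0, F_s = 0, F_t = 0, G_s = 7, G_t = 0
EG - F^2 = 49/2;  g^inv = (2/49) * [[49/4, 0], [0, 2]]
first-kind symbols [ij,l] = (1/2)(d_i g_jl + d_j g_il - d_l g_ij): [ss,s] = E_s/2 = 0, [ss,t] = F_s - E_t/2 = 0, [st,s] = E_t/2 = 0, [st,t] = G_s/2 = 7/2, [tt,s] = F_t - G_s/2 = -7/2, [tt,t] = G_t/2 = 0
Gamma^s_ij = (G*[ij,s] - F*[ij,t])/(EG - F^2), Gamma^t_ij = (E*[ij,t] - F*[ij,s])/(EG - F^2)
Gamma_sss = 0, Gamma_sst = 0, Gamma_stt = -7/4, Gamma_tss = 0, Gamma_tst = 2/7, Gamma_ttt = 0
d^2s/dtau^2 = -(Gamma_sss*(2)^2 + 2*Gamma_sst*(2)*(1) + Gamma_stt*(1)^2) = 7/4
d^2t/dtau^2 = -(Gamma_tss*(2)^2 + 2*Gamma_tst*(2)*(1) + Gamma_ttt*(1)^2) = -8/7

Answer: Gamma_sss = 0, Gamma_sst = 0, Gamma_stt = -7/4, Gamma_tss = 0, Gamma_tst = 2/7, Gamma_ttt = 0; accelerations (d^2s/dtau^2, d^2t/dtau^2) = (7/4, -8/7)


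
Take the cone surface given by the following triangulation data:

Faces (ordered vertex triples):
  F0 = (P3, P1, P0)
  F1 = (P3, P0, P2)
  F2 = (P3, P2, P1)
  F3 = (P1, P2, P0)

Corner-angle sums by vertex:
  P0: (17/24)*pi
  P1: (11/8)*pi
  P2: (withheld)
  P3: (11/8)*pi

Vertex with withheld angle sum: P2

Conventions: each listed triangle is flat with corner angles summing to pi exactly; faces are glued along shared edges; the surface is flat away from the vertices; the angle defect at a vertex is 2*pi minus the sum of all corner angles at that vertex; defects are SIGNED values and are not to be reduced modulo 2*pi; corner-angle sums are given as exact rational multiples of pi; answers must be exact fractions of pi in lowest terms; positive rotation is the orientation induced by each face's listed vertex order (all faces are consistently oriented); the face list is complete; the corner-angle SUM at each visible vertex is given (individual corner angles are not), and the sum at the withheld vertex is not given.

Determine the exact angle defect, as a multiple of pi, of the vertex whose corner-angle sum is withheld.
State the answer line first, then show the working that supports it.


Answer: defect(P2) = (35/24)*pi

V = 4, E = 6, F = 4; chi = V - E + F = 2
Gauss-Bonnet: total defect = 2*pi*chi = 4*pi; visible defects sum to (61/24)*pi


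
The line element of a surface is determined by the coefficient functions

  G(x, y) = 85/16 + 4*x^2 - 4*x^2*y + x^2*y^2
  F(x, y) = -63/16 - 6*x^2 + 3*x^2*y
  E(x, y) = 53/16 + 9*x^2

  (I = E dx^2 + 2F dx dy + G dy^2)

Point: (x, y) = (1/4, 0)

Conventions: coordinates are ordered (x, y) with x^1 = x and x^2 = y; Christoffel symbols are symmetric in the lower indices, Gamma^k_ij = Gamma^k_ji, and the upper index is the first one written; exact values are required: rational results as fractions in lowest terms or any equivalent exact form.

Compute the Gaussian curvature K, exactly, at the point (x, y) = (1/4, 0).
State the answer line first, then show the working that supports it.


Answer: K = -268736/573049

E = 31/8, F = -69/16, G = 89/16, EG - F^2 = 757/256 at the point
E_x = 9/2, E_y = 0, F_x = -3, F_y = 3/16, G_x = 2, G_y = -1/4
E_yy = 0, F_xy = 3/2, G_xx = 8
The intrinsic route: Brioschi's K = (det M1 - det M2)/(EG - F^2)^2.
M1 = [[-E_yy/2 + F_xy - G_xx/2, E_x/2, F_x - E_y/2], [F_y - G_x/2, E, F], [G_y/2, F, G]] = [[-5/2, 9/4, -3], [-13/16, 31/8, -69/16], [-1/8, -69/16, 89/16]]; det M1 = -8167/1024
M2 = [[0, E_y/2, G_x/2], [E_y/2, E, F], [G_x/2, F, G]] = [[0, 0, 1], [0, 31/8, -69/16], [1, -69/16, 89/16]]; det M2 = -31/8
det M1 - det M2 = -4199/1024; K = -4199/1024 / (757/256)^2 = -268736/573049


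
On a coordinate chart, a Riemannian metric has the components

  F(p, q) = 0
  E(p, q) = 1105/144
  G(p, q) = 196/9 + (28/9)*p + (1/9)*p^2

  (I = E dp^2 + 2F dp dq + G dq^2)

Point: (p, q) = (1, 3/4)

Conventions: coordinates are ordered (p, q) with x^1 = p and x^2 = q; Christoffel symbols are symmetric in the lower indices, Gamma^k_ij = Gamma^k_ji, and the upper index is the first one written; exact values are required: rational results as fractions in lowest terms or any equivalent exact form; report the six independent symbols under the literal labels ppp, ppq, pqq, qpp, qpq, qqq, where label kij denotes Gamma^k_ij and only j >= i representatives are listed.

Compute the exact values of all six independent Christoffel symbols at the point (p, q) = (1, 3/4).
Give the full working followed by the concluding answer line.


E = 1105/144, F = 0, G = 25 at the point
E_p = 0, E_q = 0, F_p = 0, F_q = 0, G_p = 10/3, G_q = 0
EG - F^2 = 27625/144;  g^inv = (144/27625) * [[25, 0], [0, 1105/144]]
first-kind symbols [ij,l] = (1/2)(d_i g_jl + d_j g_il - d_l g_ij): [pp,p] = E_p/2 = 0, [pp,q] = F_p - E_q/2 = 0, [pq,p] = E_q/2 = 0, [pq,q] = G_p/2 = 5/3, [qq,p] = F_q - G_p/2 = -5/3, [qq,q] = G_q/2 = 0
Gamma^p_ij = (G*[ij,p] - F*[ij,q])/(EG - F^2), Gamma^q_ij = (E*[ij,q] - F*[ij,p])/(EG - F^2)

Answer: Gamma_ppp = 0, Gamma_ppq = 0, Gamma_pqq = -48/221, Gamma_qpp = 0, Gamma_qpq = 1/15, Gamma_qqq = 0


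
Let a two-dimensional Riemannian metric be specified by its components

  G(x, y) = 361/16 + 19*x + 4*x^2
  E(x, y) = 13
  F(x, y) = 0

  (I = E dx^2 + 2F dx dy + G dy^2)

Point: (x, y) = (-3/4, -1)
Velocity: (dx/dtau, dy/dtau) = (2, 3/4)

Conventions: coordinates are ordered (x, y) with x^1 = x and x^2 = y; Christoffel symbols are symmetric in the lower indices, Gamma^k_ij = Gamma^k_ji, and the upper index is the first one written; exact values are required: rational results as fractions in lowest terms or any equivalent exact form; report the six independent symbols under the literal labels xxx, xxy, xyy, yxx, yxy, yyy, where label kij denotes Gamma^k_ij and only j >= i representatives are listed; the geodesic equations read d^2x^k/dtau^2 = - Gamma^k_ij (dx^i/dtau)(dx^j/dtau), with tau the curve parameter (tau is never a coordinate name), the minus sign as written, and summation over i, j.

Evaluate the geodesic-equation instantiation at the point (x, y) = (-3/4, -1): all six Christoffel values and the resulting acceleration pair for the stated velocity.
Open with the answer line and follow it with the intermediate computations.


Answer: Gamma_xxx = 0, Gamma_xxy = 0, Gamma_xyy = -1/2, Gamma_yxx = 0, Gamma_yxy = 8/13, Gamma_yyy = 0; accelerations (d^2x/dtau^2, d^2y/dtau^2) = (9/32, -24/13)

E = 13, F = 0, G = 169/16 at the point
E_x = 0, E_y = 0, F_x = 0, F_y = 0, G_x = 13, G_y = 0
EG - F^2 = 2197/16;  g^inv = (16/2197) * [[169/16, 0], [0, 13]]
first-kind symbols [ij,l] = (1/2)(d_i g_jl + d_j g_il - d_l g_ij): [xx,x] = E_x/2 = 0, [xx,y] = F_x - E_y/2 = 0, [xy,x] = E_y/2 = 0, [xy,y] = G_x/2 = 13/2, [yy,x] = F_y - G_x/2 = -13/2, [yy,y] = G_y/2 = 0
Gamma^x_ij = (G*[ij,x] - F*[ij,y])/(EG - F^2), Gamma^y_ij = (E*[ij,y] - F*[ij,x])/(EG - F^2)
Gamma_xxx = 0, Gamma_xxy = 0, Gamma_xyy = -1/2, Gamma_yxx = 0, Gamma_yxy = 8/13, Gamma_yyy = 0
d^2x/dtau^2 = -(Gamma_xxx*(2)^2 + 2*Gamma_xxy*(2)*(3/4) + Gamma_xyy*(3/4)^2) = 9/32
d^2y/dtau^2 = -(Gamma_yxx*(2)^2 + 2*Gamma_yxy*(2)*(3/4) + Gamma_yyy*(3/4)^2) = -24/13


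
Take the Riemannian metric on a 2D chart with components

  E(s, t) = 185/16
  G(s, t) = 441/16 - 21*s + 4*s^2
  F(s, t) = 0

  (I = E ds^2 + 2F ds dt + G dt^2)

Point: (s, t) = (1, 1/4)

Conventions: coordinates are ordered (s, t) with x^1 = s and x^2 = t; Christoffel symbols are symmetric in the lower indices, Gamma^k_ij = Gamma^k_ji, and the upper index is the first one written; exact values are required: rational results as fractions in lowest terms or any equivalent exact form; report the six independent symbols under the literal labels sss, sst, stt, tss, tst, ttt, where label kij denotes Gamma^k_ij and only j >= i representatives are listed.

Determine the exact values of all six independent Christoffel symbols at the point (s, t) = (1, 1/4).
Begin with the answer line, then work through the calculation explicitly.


Answer: Gamma_sss = 0, Gamma_sst = 0, Gamma_stt = 104/185, Gamma_tss = 0, Gamma_tst = -8/13, Gamma_ttt = 0

E = 185/16, F = 0, G = 169/16 at the point
E_s = 0, E_t = 0, F_s = 0, F_t = 0, G_s = -13, G_t = 0
EG - F^2 = 31265/256;  g^inv = (256/31265) * [[169/16, 0], [0, 185/16]]
first-kind symbols [ij,l] = (1/2)(d_i g_jl + d_j g_il - d_l g_ij): [ss,s] = E_s/2 = 0, [ss,t] = F_s - E_t/2 = 0, [st,s] = E_t/2 = 0, [st,t] = G_s/2 = -13/2, [tt,s] = F_t - G_s/2 = 13/2, [tt,t] = G_t/2 = 0
Gamma^s_ij = (G*[ij,s] - F*[ij,t])/(EG - F^2), Gamma^t_ij = (E*[ij,t] - F*[ij,s])/(EG - F^2)


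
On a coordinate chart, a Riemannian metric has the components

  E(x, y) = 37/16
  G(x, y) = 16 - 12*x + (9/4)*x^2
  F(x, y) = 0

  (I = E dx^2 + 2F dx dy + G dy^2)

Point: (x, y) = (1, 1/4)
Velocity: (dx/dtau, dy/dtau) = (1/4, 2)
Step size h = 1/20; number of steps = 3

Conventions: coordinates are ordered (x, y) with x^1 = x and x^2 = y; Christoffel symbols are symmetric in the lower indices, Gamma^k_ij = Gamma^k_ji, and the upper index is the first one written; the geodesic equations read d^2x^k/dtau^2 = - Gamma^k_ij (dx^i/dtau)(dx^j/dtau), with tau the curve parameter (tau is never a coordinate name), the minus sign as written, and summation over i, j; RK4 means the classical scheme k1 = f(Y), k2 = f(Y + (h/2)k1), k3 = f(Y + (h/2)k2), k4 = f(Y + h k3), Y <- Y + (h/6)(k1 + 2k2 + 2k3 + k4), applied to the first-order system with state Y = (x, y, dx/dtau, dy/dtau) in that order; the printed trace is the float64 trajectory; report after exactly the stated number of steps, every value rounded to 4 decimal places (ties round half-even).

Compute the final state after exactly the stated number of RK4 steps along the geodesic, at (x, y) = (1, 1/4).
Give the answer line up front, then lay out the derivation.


Answer: x = 0.9645, y = 0.5480, dx/dtau = -0.7134, dy/dtau = 1.9174

f(Y) = (dx/dtau, dy/dtau, -Gamma^x_ij Y'^i Y'^j, -Gamma^y_ij Y'^i Y'^j) with the Gammas evaluated at the stage position; h = 0.050000; intermediate values shown to 6 dp
step 0: x = 1.0000, y = 0.2500, dx/dtau = 0.2500, dy/dtau = 2.0000
step 1:
  k1: at (x, y) = (1.000000, 0.250000), (dx/dtau, dy/dtau) = (0.250000, 2.000000); Gamma_xxx = 0.000000, Gamma_xxy = 0.000000, Gamma_xyy = 1.621622, Gamma_yxx = 0.000000, Gamma_yxy = -0.600000, Gamma_yyy = 0.000000; k1 = (0.250000, 2.000000, -6.486486, 0.600000)
  k2: at (x, y) = (1.006250, 0.300000), (dx/dtau, dy/dtau) = (0.087838, 2.015000); Gamma_xxx = 0.000000, Gamma_xxy = 0.000000, Gamma_xyy = 1.615541, Gamma_yxx = 0.000000, Gamma_yxy = -0.602258, Gamma_yyy = 0.000000; k2 = (0.087838, 2.015000, -6.559458, 0.213191)
  k3: at (x, y) = (1.002196, 0.300375), (dx/dtau, dy/dtau) = (0.086014, 2.005330); Gamma_xxx = 0.000000, Gamma_xxy = 0.000000, Gamma_xyy = 1.619485, Gamma_yxx = 0.000000, Gamma_yxy = -0.600792, Gamma_yyy = 0.000000; k3 = (0.086014, 2.005330, -6.512512, 0.207256)
  k4: at (x, y) = (1.004301, 0.350266), (dx/dtau, dy/dtau) = (-0.075626, 2.010363); Gamma_xxx = 0.000000, Gamma_xxy = 0.000000, Gamma_xyy = 1.617437, Gamma_yxx = 0.000000, Gamma_yxy = -0.601552, Gamma_yyy = 0.000000; k4 = (-0.075626, 2.010363, -6.536967, -0.182914)
  Y <- Y + (h/6)(k1 + 2k2 + 2k3 + k4): x = 1.0044, y = 0.3504, dx/dtau = -0.0764, dy/dtau = 2.0105
step 2:
  k1: at (x, y) = (1.004351, 0.350425), (dx/dtau, dy/dtau) = (-0.076395, 2.010483); Gamma_xxx = 0.000000, Gamma_xxy = 0.000000, Gamma_xyy = 1.617389, Gamma_yxx = 0.000000, Gamma_yxy = -0.601570, Gamma_yyy = 0.000000; k1 = (-0.076395, 2.010483, -6.537553, -0.184791)
  k2: at (x, y) = (1.002441, 0.400687), (dx/dtau, dy/dtau) = (-0.239834, 2.005863); Gamma_xxx = 0.000000, Gamma_xxy = 0.000000, Gamma_xyy = 1.619247, Gamma_yxx = 0.000000, Gamma_yxy = -0.600880, Gamma_yyy = 0.000000; k2 = (-0.239834, 2.005863, -6.515020, -0.578135)
  k3: at (x, y) = (0.998355, 0.400572), (dx/dtau, dy/dtau) = (-0.239270, 1.996030); Gamma_xxx = 0.000000, Gamma_xxy = 0.000000, Gamma_xyy = 1.623222, Gamma_yxx = 0.000000, Gamma_yxy = -0.599408, Gamma_yyy = 0.000000; k3 = (-0.239270, 1.996030, -6.467137, -0.572544)
  k4: at (x, y) = (0.992387, 0.450227), (dx/dtau, dy/dtau) = (-0.399752, 1.981856); Gamma_xxx = 0.000000, Gamma_xxy = 0.000000, Gamma_xyy = 1.629029, Gamma_yxx = 0.000000, Gamma_yxy = -0.597272, Gamma_yyy = 0.000000; k4 = (-0.399752, 1.981856, -6.398423, -0.946378)
  Y <- Y + (h/6)(k1 + 2k2 + 2k3 + k4): x = 0.9924, y = 0.4504, dx/dtau = -0.4006, dy/dtau = 1.9819
step 3:
  k1: at (x, y) = (0.992398, 0.450393), (dx/dtau, dy/dtau) = (-0.400564, 1.981879); Gamma_xxx = 0.000000, Gamma_xxy = 0.000000, Gamma_xyy = 1.629018, Gamma_yxx = 0.000000, Gamma_yxy = -0.597276, Gamma_yyy = 0.000000; k1 = (-0.400564, 1.981879, -6.398530, -0.948318)
  k2: at (x, y) = (0.982384, 0.499940), (dx/dtau, dy/dtau) = (-0.560527, 1.958171); Gamma_xxx = 0.000000, Gamma_xxy = 0.000000, Gamma_xyy = 1.638762, Gamma_yxx = 0.000000, Gamma_yxy = -0.593724, Gamma_yyy = 0.000000; k2 = (-0.560527, 1.958171, -6.283723, -1.303354)
  k3: at (x, y) = (0.978385, 0.499347), (dx/dtau, dy/dtau) = (-0.557657, 1.949295); Gamma_xxx = 0.000000, Gamma_xxy = 0.000000, Gamma_xyy = 1.642653, Gamma_yxx = 0.000000, Gamma_yxy = -0.592318, Gamma_yyy = 0.000000; k3 = (-0.557657, 1.949295, -6.241672, -1.287745)
  k4: at (x, y) = (0.964515, 0.547858), (dx/dtau, dy/dtau) = (-0.712648, 1.917492); Gamma_xxx = 0.000000, Gamma_xxy = 0.000000, Gamma_xyy = 1.656148, Gamma_yxx = 0.000000, Gamma_yxy = -0.587492, Gamma_yyy = 0.000000; k4 = (-0.712648, 1.917492, -6.089281, -1.605610)
  Y <- Y + (h/6)(k1 + 2k2 + 2k3 + k4): x = 0.9645, y = 0.5480, dx/dtau = -0.7134, dy/dtau = 1.9174


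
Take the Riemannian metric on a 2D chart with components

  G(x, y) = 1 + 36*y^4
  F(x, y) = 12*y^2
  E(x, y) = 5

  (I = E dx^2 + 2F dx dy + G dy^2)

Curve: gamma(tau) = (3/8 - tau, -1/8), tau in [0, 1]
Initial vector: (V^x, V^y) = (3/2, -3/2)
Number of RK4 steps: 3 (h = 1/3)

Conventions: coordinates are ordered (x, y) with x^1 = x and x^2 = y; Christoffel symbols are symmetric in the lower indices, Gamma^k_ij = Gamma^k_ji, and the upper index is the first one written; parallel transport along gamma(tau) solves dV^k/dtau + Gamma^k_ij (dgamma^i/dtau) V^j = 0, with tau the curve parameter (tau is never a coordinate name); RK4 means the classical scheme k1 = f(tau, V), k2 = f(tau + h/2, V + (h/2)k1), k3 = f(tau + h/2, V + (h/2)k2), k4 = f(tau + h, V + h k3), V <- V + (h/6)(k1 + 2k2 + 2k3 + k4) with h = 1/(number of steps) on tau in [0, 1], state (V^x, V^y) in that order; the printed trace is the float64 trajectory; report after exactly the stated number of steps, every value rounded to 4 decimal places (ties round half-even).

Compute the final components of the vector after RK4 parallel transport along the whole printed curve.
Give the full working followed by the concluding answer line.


gamma'(tau) = (-1, 0); f(tau, V)^k = -Gamma^k_ij(gamma(tau)) gamma'^i(tau) V^j; h = 1/3; intermediate values shown to 6 dp
curve data and Christoffel symbols at the stage parameters:
  tau = 0.000000: gamma = (0.375000, -0.125000), gamma' = (-1.000000, 0.000000); Gamma_xxx = 0.000000, Gamma_xxy = 0.000000, Gamma_xyy = -0.598947, Gamma_yxx = 0.000000, Gamma_yxy = 0.000000, Gamma_yyy = -0.028076
  tau = 0.166667: gamma = (0.208333, -0.125000), gamma' = (-1.000000, 0.000000); Gamma_xxx = 0.000000, Gamma_xxy = 0.000000, Gamma_xyy = -0.598947, Gamma_yxx = 0.000000, Gamma_yxy = 0.000000, Gamma_yyy = -0.028076
  tau = 0.333333: gamma = (0.041667, -0.125000), gamma' = (-1.000000, 0.000000); Gamma_xxx = 0.000000, Gamma_xxy = 0.000000, Gamma_xyy = -0.598947, Gamma_yxx = 0.000000, Gamma_yxy = 0.000000, Gamma_yyy = -0.028076
  tau = 0.500000: gamma = (-0.125000, -0.125000), gamma' = (-1.000000, 0.000000); Gamma_xxx = 0.000000, Gamma_xxy = 0.000000, Gamma_xyy = -0.598947, Gamma_yxx = 0.000000, Gamma_yxy = 0.000000, Gamma_yyy = -0.028076
  tau = 0.666667: gamma = (-0.291667, -0.125000), gamma' = (-1.000000, 0.000000); Gamma_xxx = 0.000000, Gamma_xxy = 0.000000, Gamma_xyy = -0.598947, Gamma_yxx = 0.000000, Gamma_yxy = 0.000000, Gamma_yyy = -0.028076
  tau = 0.833333: gamma = (-0.458333, -0.125000), gamma' = (-1.000000, 0.000000); Gamma_xxx = 0.000000, Gamma_xxy = 0.000000, Gamma_xyy = -0.598947, Gamma_yxx = 0.000000, Gamma_yxy = 0.000000, Gamma_yyy = -0.028076
  tau = 1.000000: gamma = (-0.625000, -0.125000), gamma' = (-1.000000, 0.000000); Gamma_xxx = 0.000000, Gamma_xxy = 0.000000, Gamma_xyy = -0.598947, Gamma_yxx = 0.000000, Gamma_yxy = 0.000000, Gamma_yyy = -0.028076
step 0: V^x = 1.5000, V^y = -1.5000
step 1: k1 = (0.000000, 0.000000), k2 = (0.000000, 0.000000), k3 = (0.000000, 0.000000), k4 = (0.000000, 0.000000); V <- V + (h/6)(k1 + 2k2 + 2k3 + k4): V^x = 1.5000, V^y = -1.5000
step 2: k1 = (0.000000, 0.000000), k2 = (0.000000, 0.000000), k3 = (0.000000, 0.000000), k4 = (0.000000, 0.000000); V <- V + (h/6)(k1 + 2k2 + 2k3 + k4): V^x = 1.5000, V^y = -1.5000
step 3: k1 = (0.000000, 0.000000), k2 = (0.000000, 0.000000), k3 = (0.000000, 0.000000), k4 = (0.000000, 0.000000); V <- V + (h/6)(k1 + 2k2 + 2k3 + k4): V^x = 1.5000, V^y = -1.5000

Answer: V^x = 1.5000, V^y = -1.5000


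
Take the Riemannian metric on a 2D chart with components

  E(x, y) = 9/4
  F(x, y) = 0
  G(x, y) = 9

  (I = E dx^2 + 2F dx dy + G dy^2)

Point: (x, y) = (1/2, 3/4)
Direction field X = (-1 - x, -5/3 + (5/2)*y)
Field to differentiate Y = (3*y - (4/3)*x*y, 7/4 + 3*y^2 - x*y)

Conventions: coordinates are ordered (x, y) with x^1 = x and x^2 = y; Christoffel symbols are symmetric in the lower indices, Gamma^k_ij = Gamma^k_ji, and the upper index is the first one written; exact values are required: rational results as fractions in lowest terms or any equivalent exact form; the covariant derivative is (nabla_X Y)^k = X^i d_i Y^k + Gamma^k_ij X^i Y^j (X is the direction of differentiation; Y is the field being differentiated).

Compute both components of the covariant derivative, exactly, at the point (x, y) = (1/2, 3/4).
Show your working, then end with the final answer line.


E = 9/4, F = 0, G = 9 at the point
E_x = 0, E_y = 0, F_x = 0, F_y = 0, G_x = 0, G_y = 0
EG - F^2 = 81/4;  g^inv = (4/81) * [[9, 0], [0, 9/4]]
first-kind symbols [ij,l] = (1/2)(d_i g_jl + d_j g_il - d_l g_ij): [xx,x] = E_x/2 = 0, [xx,y] = F_x - E_y/2 = 0, [xy,x] = E_y/2 = 0, [xy,y] = G_x/2 = 0, [yy,x] = F_y - G_x/2 = 0, [yy,y] = G_y/2 = 0
Gamma^x_ij = (G*[ij,x] - F*[ij,y])/(EG - F^2), Gamma^y_ij = (E*[ij,y] - F*[ij,x])/(EG - F^2)
Gamma_xxx = 0, Gamma_xxy = 0, Gamma_xyy = 0, Gamma_yxx = 0, Gamma_yxy = 0, Gamma_yyy = 0
X = (-3/2, 5/24), Y = (7/4, 49/16) at the point

Answer: (nabla_X Y)^x = 143/72, (nabla_X Y)^y = 47/24


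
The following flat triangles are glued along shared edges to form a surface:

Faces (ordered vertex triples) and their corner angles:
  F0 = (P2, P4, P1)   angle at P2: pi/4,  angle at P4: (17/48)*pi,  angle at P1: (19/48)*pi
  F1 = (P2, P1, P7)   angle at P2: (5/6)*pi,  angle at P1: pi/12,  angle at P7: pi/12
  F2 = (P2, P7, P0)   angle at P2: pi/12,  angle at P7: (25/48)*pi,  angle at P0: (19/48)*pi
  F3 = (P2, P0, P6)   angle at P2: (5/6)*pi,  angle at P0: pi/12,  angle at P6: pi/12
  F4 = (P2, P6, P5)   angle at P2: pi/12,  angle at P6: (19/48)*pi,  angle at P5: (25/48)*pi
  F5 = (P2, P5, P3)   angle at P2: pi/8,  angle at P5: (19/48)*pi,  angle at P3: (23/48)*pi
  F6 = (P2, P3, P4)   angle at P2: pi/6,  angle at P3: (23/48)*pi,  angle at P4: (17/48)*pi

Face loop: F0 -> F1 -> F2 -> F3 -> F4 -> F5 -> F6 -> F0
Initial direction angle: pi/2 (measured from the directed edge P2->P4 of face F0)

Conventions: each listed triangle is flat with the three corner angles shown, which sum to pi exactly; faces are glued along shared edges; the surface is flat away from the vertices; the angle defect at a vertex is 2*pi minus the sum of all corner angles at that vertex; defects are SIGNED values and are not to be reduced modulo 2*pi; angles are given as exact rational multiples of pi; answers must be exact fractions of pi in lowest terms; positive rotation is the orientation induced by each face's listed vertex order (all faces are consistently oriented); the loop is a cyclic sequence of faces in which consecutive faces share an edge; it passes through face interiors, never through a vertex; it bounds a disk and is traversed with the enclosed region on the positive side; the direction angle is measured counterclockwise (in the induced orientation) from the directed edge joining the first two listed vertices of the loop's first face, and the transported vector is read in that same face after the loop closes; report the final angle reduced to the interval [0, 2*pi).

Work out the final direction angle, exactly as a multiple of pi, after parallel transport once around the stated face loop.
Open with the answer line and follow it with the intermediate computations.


Answer: final direction angle = pi/8

enclosed vertex P2: corner angles sum to (19/8)*pi, defect = 2*pi - (19/8)*pi = (-3/8)*pi
summing the enclosed defects onto the initial angle, mod 2*pi in the induced orientation:
final angle = pi/2 - (3/8)*pi = pi/8 (mod 2*pi)


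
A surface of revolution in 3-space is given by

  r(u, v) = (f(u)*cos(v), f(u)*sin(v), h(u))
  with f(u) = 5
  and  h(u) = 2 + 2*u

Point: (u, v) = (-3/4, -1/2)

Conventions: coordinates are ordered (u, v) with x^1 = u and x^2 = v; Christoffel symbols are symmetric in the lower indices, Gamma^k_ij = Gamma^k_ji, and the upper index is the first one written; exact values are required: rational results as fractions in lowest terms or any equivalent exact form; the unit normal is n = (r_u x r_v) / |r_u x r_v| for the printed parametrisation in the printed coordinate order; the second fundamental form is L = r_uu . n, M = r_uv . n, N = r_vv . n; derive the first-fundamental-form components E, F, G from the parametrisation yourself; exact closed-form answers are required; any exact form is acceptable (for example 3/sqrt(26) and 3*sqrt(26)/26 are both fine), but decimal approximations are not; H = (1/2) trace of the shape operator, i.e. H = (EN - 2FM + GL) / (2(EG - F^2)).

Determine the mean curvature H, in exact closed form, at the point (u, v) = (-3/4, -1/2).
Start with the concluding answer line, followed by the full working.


Answer: H = 1/10

f = 5, f' = 0, f'' = 0, h' = 2, h'' = 0
E = 4, F = 0, G = 25; answer radicand W^2 = 4
unnormalised second-form numerators: l = 0, m = 0, n = 10; L = l/sqrt(4), and similarly M = m/sqrt(W^2), N = n/sqrt(W^2)
H = (E*n - 2*F*m + G*l) / (2*(EG - F^2)*sqrt(W^2)); E*n - 2*F*m + G*l = 40, EG - F^2 = 100, so H = (1/5)/sqrt(4)


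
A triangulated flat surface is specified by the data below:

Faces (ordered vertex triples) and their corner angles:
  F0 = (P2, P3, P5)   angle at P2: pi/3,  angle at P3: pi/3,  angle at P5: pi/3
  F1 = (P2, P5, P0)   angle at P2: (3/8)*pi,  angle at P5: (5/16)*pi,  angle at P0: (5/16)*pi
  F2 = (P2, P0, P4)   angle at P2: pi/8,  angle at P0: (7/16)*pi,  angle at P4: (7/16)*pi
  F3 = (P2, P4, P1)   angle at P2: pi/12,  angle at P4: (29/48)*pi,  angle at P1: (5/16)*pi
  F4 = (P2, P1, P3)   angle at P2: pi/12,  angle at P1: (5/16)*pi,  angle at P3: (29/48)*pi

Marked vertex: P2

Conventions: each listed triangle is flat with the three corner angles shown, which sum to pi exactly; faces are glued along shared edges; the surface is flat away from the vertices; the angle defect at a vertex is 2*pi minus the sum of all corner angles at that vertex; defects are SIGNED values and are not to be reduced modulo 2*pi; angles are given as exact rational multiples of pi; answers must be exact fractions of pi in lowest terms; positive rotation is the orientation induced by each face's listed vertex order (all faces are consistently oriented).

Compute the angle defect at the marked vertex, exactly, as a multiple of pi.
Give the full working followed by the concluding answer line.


Sum of corner angles at P2: pi
defect = 2*pi - pi

Answer: defect(P2) = pi


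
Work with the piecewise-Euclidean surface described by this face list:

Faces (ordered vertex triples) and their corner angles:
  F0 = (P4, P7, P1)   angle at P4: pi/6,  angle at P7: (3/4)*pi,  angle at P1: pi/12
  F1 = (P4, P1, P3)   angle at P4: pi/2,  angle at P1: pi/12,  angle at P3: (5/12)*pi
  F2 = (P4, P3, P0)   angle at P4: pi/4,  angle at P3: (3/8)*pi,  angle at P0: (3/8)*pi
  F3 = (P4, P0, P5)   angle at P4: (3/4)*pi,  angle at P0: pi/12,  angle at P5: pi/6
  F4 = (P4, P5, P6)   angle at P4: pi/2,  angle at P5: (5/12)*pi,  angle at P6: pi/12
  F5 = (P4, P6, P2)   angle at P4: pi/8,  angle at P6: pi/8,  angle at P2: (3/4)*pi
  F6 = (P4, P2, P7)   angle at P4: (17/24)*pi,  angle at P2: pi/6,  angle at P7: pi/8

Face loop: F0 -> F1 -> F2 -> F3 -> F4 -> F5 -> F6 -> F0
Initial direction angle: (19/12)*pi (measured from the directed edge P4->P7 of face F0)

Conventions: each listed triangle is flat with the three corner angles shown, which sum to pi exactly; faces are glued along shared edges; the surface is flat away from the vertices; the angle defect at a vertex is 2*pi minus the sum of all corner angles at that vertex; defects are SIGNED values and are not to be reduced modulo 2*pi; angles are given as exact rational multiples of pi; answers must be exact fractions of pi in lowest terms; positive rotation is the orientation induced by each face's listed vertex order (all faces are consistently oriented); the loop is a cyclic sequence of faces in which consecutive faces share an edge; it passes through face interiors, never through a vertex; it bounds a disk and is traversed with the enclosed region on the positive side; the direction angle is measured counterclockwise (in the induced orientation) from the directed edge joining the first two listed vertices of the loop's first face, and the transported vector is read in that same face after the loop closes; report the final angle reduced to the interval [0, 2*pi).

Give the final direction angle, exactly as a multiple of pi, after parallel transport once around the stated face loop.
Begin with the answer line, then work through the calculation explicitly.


Answer: final direction angle = (7/12)*pi

enclosed vertex P4: corner angles sum to 3*pi, defect = 2*pi - 3*pi = -pi
the final direction is the initial angle plus the enclosed defects, taken mod 2*pi in the induced orientation
final angle = (19/12)*pi - pi = (7/12)*pi (mod 2*pi)


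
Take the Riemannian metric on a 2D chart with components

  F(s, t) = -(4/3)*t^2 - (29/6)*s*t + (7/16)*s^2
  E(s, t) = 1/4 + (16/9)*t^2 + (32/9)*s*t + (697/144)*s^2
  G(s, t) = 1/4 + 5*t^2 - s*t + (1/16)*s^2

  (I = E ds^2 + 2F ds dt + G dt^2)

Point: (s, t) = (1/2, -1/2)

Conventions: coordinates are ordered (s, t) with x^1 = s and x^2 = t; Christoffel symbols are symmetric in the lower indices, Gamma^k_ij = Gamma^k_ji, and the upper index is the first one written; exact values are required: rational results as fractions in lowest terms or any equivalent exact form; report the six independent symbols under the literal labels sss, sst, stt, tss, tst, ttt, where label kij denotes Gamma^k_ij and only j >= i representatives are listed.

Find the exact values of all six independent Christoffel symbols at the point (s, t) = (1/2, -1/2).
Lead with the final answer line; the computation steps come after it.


Answer: Gamma_sss = -217/1688, Gamma_sst = -567/1688, Gamma_stt = 1829/5064, Gamma_tss = 8549/5064, Gamma_tst = 585/1688, Gamma_ttt = -2969/1688

E = 65/64, F = 63/64, G = 113/64 at the point
E_s = 49/16, E_t = 0, F_s = 137/48, F_t = -13/12, G_s = 9/16, G_t = -11/2
EG - F^2 = 211/256;  g^inv = (256/211) * [[113/64, -63/64], [-63/64, 65/64]]
first-kind symbols [ij,l] = (1/2)(d_i g_jl + d_j g_il - d_l g_ij): [ss,s] = E_s/2 = 49/32, [ss,t] = F_s - E_t/2 = 137/48, [st,s] = E_t/2 = 0, [st,t] = G_s/2 = 9/32, [tt,s] = F_t - G_s/2 = -131/96, [tt,t] = G_t/2 = -11/4
Gamma^s_ij = (G*[ij,s] - F*[ij,t])/(EG - F^2), Gamma^t_ij = (E*[ij,t] - F*[ij,s])/(EG - F^2)


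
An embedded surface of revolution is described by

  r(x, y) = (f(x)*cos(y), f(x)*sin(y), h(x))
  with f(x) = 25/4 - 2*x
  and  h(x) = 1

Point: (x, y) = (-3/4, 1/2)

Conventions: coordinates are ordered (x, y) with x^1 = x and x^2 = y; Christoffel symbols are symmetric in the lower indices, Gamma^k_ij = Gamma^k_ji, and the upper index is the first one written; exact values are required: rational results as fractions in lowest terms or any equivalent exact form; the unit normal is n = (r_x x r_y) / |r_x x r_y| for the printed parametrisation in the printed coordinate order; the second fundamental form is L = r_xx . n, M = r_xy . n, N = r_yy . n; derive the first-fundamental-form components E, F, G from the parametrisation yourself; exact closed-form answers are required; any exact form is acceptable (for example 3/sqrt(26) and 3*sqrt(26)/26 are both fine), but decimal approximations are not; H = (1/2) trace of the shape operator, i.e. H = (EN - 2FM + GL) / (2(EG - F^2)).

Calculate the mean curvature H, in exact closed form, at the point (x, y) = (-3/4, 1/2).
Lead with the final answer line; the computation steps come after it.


Answer: H = 0

f = 31/4, f' = -2, f'' = 0, h' = 0, h'' = 0
E = 4, F = 0, G = 961/16; answer radicand W^2 = 4
unnormalised second-form numerators: l = 0, m = 0, n = 0; L = l/sqrt(4), and similarly M = m/sqrt(W^2), N = n/sqrt(W^2)
H = (E*n - 2*F*m + G*l) / (2*(EG - F^2)*sqrt(W^2)); E*n - 2*F*m + G*l = 0, EG - F^2 = 961/4, so H = (0)/sqrt(4)


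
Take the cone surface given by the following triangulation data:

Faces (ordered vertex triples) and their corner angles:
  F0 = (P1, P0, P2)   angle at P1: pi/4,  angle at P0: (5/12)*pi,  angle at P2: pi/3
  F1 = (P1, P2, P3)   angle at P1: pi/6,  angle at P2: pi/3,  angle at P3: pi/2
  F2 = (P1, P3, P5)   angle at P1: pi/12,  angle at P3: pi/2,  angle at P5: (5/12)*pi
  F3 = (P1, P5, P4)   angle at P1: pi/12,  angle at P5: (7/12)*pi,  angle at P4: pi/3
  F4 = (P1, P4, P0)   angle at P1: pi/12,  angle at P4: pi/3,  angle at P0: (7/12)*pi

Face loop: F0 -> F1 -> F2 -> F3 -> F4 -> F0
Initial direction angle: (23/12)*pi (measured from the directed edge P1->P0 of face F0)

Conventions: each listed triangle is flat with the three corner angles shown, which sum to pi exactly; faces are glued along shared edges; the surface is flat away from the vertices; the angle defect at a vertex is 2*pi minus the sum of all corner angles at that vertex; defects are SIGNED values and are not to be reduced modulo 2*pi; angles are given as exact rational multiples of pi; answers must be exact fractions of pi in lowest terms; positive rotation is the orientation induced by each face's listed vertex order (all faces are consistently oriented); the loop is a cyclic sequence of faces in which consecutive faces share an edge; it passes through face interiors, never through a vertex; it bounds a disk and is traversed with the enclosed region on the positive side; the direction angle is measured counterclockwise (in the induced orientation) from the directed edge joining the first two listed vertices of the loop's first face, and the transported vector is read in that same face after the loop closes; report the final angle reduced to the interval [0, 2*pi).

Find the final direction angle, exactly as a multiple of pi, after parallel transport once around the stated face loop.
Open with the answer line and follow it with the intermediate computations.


Answer: final direction angle = (5/4)*pi

enclosed vertex P1: corner angles sum to (2/3)*pi, defect = 2*pi - (2/3)*pi = (4/3)*pi
holonomy = initial angle + sum of enclosed defects (mod 2*pi), positive in the induced orientation
final angle = (23/12)*pi + (4/3)*pi = (5/4)*pi (mod 2*pi)


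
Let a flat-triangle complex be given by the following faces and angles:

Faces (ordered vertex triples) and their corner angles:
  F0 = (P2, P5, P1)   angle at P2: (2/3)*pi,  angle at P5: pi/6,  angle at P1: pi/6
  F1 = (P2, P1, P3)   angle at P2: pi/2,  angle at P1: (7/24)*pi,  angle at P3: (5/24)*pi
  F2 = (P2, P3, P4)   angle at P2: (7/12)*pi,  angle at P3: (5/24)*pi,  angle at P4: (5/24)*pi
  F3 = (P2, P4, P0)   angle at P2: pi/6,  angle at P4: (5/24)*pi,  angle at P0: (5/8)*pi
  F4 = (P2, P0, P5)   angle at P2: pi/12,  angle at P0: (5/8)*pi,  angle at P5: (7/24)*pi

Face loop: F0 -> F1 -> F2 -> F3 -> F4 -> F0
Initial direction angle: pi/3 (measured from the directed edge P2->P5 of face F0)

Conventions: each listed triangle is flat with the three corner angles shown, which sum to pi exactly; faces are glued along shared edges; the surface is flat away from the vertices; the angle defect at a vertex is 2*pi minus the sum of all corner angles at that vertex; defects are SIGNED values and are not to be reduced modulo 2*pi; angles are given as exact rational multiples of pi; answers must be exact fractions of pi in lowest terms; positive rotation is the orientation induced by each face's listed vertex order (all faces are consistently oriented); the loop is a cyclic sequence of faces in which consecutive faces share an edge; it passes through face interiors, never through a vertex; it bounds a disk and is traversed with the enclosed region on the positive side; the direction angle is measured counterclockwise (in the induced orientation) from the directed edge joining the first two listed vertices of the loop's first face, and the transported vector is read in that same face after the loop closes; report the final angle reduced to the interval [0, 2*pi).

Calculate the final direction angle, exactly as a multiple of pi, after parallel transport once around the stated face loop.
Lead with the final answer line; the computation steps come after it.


Answer: final direction angle = pi/3

enclosed vertex P2: corner angles sum to 2*pi, defect = 2*pi - 2*pi = 0
by Gauss-Bonnet the loop rotates the vector by the enclosed defect sum (positive orientation, mod 2*pi)
final angle = pi/3 + 0 = pi/3 (mod 2*pi)


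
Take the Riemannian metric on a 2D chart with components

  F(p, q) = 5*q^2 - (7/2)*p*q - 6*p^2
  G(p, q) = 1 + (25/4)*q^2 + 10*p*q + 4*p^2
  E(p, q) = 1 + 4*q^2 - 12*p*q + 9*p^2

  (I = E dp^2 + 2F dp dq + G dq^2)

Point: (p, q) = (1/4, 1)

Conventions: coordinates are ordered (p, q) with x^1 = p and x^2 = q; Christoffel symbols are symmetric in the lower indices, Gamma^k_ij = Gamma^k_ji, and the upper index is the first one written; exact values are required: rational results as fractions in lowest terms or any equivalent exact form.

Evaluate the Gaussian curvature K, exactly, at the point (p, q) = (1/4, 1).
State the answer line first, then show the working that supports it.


Answer: K = -2944/34225

E = 41/16, F = 15/4, G = 10, EG - F^2 = 185/16 at the point
E_p = -15/2, E_q = 5, F_p = -13/2, F_q = 73/8, G_p = 12, G_q = 15
E_qq = 8, F_pq = -7/2, G_pp = 8
Compute both Brioschi determinants and normalise by (EG - F^2)^2.
M1 = [[-E_qq/2 + F_pq - G_pp/2, E_p/2, F_p - E_q/2], [F_q - G_p/2, E, F], [G_q/2, F, G]] = [[-23/2, -15/4, -9], [25/8, 41/16, 15/4], [15/2, 15/4, 10]]; det M1 = -215/4
M2 = [[0, E_q/2, G_p/2], [E_q/2, E, F], [G_p/2, F, G]] = [[0, 5/2, 6], [5/2, 41/16, 15/4], [6, 15/4, 10]]; det M2 = -169/4
det M1 - det M2 = -23/2; K = -23/2 / (185/16)^2 = -2944/34225


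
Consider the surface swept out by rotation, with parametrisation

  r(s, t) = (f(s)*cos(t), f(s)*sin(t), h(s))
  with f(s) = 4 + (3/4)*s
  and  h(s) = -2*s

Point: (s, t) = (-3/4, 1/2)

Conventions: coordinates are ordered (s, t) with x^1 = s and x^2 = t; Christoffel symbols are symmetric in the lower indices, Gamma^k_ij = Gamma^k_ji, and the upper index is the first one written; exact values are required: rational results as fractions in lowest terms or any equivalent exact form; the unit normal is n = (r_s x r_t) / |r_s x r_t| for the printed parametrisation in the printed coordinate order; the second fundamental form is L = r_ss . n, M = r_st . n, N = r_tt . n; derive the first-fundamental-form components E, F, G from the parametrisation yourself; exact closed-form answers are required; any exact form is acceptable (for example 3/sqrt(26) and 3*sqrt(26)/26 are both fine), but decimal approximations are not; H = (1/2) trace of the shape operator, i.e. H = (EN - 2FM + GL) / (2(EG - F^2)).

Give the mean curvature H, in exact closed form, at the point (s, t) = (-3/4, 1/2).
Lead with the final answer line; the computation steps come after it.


Answer: H = -64*sqrt(73)/4015

f = 55/16, f' = 3/4, f'' = 0, h' = -2, h'' = 0
E = 73/16, F = 0, G = 3025/256; answer radicand W^2 = 73/16
unnormalised second-form numerators: l = 0, m = 0, n = -55/8; L = l/sqrt(73/16), and similarly M = m/sqrt(W^2), N = n/sqrt(W^2)
H = (E*n - 2*F*m + G*l) / (2*(EG - F^2)*sqrt(W^2)); E*n - 2*F*m + G*l = -4015/128, EG - F^2 = 220825/4096, so H = (-16/55)/sqrt(73/16)


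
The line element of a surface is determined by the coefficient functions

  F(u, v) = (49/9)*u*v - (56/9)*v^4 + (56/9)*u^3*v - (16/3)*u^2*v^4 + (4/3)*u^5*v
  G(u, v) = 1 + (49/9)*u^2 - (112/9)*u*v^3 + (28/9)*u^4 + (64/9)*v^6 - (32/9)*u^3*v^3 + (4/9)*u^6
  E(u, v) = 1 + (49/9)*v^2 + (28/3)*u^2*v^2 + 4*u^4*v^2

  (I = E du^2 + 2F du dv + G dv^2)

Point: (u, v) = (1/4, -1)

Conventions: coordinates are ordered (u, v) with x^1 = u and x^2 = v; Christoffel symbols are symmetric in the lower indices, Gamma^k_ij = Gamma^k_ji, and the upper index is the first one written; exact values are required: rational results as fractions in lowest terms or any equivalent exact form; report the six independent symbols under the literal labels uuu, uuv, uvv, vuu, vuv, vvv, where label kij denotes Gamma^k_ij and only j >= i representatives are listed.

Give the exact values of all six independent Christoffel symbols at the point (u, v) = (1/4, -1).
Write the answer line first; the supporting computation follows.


Answer: Gamma_uuu = 22656/162881, Gamma_uuv = -55696/162881, Gamma_uvv = 181248/162881, Gamma_vuu = -30048/162881, Gamma_vuv = 73868/162881, Gamma_vvv = -240384/162881

E = 4057/576, F = -18467/2304, G = 107185/9216 at the point
E_u = 59/12, E_v = -3481/288, F_u = -5359/576, F_v = 63779/2304, G_u = 18467/1152, G_v = -313/6
EG - F^2 = 162881/9216;  g^inv = (9216/162881) * [[107185/9216, 18467/2304], [18467/2304, 4057/576]]
first-kind symbols [ij,l] = (1/2)(d_i g_jl + d_j g_il - d_l g_ij): [uu,u] = E_u/2 = 59/24, [uu,v] = F_u - E_v/2 = -313/96, [uv,u] = E_v/2 = -3481/576, [uv,v] = G_u/2 = 18467/2304, [vv,u] = F_v - G_u/2 = 59/3, [vv,v] = G_v/2 = -313/12
Gamma^u_ij = (G*[ij,u] - F*[ij,v])/(EG - F^2), Gamma^v_ij = (E*[ij,v] - F*[ij,u])/(EG - F^2)
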